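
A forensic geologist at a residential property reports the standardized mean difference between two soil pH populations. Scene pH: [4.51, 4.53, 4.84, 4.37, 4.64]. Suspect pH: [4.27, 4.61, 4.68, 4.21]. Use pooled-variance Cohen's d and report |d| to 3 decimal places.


Pooled-variance Cohen's d for soil pH comparison:
Scene mean = 22.89 / 5 = 4.578
Suspect mean = 17.77 / 4 = 4.4425
Scene sample variance s_s^2 = 0.03067
Suspect sample variance s_c^2 = 0.056092
Pooled variance = ((n_s-1)*s_s^2 + (n_c-1)*s_c^2) / (n_s + n_c - 2) = 0.041565
Pooled SD = sqrt(0.041565) = 0.203875
Mean difference = 0.1355
|d| = |0.1355| / 0.203875 = 0.665

0.665


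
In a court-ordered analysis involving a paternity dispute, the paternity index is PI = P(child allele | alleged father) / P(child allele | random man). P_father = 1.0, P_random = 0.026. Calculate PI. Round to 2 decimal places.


Paternity Index calculation:
PI = P(allele|father) / P(allele|random)
PI = 1.0 / 0.026
PI = 38.46

38.46


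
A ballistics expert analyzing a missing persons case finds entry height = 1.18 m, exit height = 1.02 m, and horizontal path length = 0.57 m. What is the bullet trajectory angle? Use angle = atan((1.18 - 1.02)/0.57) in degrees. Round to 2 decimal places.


Bullet trajectory angle:
Height difference = 1.18 - 1.02 = 0.16 m
angle = atan(0.16 / 0.57)
angle = atan(0.280702)
angle = 15.68 degrees

15.68


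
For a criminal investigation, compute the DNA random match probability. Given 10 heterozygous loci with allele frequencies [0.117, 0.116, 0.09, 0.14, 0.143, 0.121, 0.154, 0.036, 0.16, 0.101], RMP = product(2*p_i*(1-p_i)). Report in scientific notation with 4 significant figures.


Computing RMP for 10 loci:
Locus 1: 2 * 0.117 * 0.883 = 0.206622
Locus 2: 2 * 0.116 * 0.884 = 0.205088
Locus 3: 2 * 0.09 * 0.91 = 0.1638
Locus 4: 2 * 0.14 * 0.86 = 0.2408
Locus 5: 2 * 0.143 * 0.857 = 0.245102
Locus 6: 2 * 0.121 * 0.879 = 0.212718
Locus 7: 2 * 0.154 * 0.846 = 0.260568
Locus 8: 2 * 0.036 * 0.964 = 0.069408
Locus 9: 2 * 0.16 * 0.84 = 0.2688
Locus 10: 2 * 0.101 * 0.899 = 0.181598
RMP = 7.693e-08

7.693e-08


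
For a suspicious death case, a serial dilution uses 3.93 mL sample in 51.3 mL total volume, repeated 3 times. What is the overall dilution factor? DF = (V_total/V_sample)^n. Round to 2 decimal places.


Dilution factor calculation:
Single dilution = V_total / V_sample = 51.3 / 3.93 ≈ 13.053435
Number of dilutions = 3
Total DF = (51.3 / 3.93)^3 (full precision, rounded at the end) = 2224.20

2224.20


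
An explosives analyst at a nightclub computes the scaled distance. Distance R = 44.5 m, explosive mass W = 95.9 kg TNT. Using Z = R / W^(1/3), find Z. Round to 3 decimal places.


Scaled distance calculation:
W^(1/3) = 95.9^(1/3) = 4.577267
Z = R / W^(1/3) = 44.5 / 4.577267
Z = 9.722 m/kg^(1/3)

9.722


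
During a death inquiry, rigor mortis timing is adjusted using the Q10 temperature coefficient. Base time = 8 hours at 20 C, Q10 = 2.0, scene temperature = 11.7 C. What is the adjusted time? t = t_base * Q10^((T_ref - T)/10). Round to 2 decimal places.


Rigor mortis time adjustment:
Exponent = (T_ref - T_actual) / 10 = (20 - 11.7) / 10 = 0.83
Q10 factor = 2.0^0.83 = 1.77769
t_adjusted = 8 * 1.77769 = 14.22 hours

14.22


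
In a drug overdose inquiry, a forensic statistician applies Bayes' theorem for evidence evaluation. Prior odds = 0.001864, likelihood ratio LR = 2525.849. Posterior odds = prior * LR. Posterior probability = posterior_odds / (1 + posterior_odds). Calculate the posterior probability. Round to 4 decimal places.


Bayesian evidence evaluation:
Posterior odds = prior_odds * LR = 0.001864 * 2525.849 = 4.708183
Posterior probability = posterior_odds / (1 + posterior_odds)
= 4.708183 / (1 + 4.708183)
= 4.708183 / 5.708183
= 0.8248

0.8248


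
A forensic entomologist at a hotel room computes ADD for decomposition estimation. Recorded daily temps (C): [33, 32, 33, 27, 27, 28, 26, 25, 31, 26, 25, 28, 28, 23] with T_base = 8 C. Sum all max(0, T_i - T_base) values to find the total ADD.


Computing ADD day by day:
Day 1: max(0, 33 - 8) = 25
Day 2: max(0, 32 - 8) = 24
Day 3: max(0, 33 - 8) = 25
Day 4: max(0, 27 - 8) = 19
Day 5: max(0, 27 - 8) = 19
Day 6: max(0, 28 - 8) = 20
Day 7: max(0, 26 - 8) = 18
Day 8: max(0, 25 - 8) = 17
Day 9: max(0, 31 - 8) = 23
Day 10: max(0, 26 - 8) = 18
Day 11: max(0, 25 - 8) = 17
Day 12: max(0, 28 - 8) = 20
Day 13: max(0, 28 - 8) = 20
Day 14: max(0, 23 - 8) = 15
Total ADD = 280

280


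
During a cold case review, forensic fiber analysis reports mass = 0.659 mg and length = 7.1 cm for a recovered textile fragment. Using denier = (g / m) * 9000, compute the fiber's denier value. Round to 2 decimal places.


Denier calculation:
Mass in grams = 0.659 mg / 1000 = 0.000659 g
Length in meters = 7.1 cm / 100 = 0.071 m
Linear density = mass / length = 0.000659 / 0.071 = 0.00928169 g/m
Denier = (g/m) * 9000 = 0.00928169 * 9000 = 83.54

83.54


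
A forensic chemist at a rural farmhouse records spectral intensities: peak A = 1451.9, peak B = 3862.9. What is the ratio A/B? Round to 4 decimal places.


Spectral peak ratio:
Peak A = 1451.9 counts
Peak B = 3862.9 counts
Ratio = 1451.9 / 3862.9 = 0.3759

0.3759


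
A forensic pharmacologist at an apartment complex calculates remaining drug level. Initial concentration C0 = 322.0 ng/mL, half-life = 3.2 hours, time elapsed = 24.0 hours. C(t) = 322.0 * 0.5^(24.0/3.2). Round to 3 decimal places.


Drug concentration decay:
Number of half-lives = t / t_half = 24.0 / 3.2 = 7.5
Decay factor = 0.5^7.5 = 0.00552427
C(t) = 322.0 * 0.00552427 = 1.779 ng/mL

1.779


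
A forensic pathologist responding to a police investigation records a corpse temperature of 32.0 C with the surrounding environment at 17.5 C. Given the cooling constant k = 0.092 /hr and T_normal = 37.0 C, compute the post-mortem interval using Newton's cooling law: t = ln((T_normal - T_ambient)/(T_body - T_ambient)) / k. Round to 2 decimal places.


Using Newton's law of cooling:
t = ln((T_normal - T_ambient) / (T_body - T_ambient)) / k
T_normal - T_ambient = 19.5
T_body - T_ambient = 14.5
Ratio = 1.344828
ln(ratio) = 0.296266
t = 0.296266 / 0.092 = 3.22 hours

3.22


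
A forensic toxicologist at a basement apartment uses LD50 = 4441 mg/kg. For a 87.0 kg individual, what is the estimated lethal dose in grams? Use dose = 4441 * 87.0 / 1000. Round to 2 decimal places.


Lethal dose calculation:
Lethal dose = LD50 * body_weight / 1000
= 4441 * 87.0 / 1000
= 386367 / 1000
= 386.37 g

386.37


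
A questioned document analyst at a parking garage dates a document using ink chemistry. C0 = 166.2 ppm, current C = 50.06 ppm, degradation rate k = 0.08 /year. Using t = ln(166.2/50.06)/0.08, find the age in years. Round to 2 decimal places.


Document age estimation:
C0/C = 166.2 / 50.06 = 3.320016
ln(C0/C) = 1.19997
t = 1.19997 / 0.08 = 15.00 years

15.00


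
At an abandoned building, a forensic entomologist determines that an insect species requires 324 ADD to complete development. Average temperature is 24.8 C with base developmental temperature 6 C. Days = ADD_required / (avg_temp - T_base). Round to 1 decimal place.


Insect development time:
Effective temperature = avg_temp - T_base = 24.8 - 6 = 18.8 C
Days = ADD / effective_temp = 324 / 18.8 = 17.2 days

17.2


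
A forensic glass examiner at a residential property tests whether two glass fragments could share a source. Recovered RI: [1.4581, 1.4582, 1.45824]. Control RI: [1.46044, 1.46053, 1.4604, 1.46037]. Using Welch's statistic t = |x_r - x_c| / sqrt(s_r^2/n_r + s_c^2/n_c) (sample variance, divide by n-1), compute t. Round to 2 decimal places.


Welch's t-criterion for glass RI comparison:
Recovered mean = sum / n_r = 4.37454 / 3 = 1.45818
Control mean = sum / n_c = 5.84174 / 4 = 1.460435
Recovered sample variance s_r^2 = 5.2e-09
Control sample variance s_c^2 = 4.83333e-09
Welch SE (unpooled) = sqrt(s_r^2/n_r + s_c^2/n_c) = sqrt(1.73333e-09 + 1.20833e-09) = sqrt(2.94166e-09) = 5.42371e-05
|mean_r - mean_c| = 0.002255
t = 0.002255 / 5.42371e-05 = 41.58

41.58


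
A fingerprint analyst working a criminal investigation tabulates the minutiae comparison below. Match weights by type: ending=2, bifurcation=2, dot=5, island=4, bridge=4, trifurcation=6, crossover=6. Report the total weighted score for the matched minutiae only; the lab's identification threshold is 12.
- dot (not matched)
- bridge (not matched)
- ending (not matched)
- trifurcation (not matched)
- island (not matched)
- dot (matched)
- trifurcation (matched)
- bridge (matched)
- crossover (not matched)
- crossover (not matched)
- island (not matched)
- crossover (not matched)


Weighted minutiae match score:
  dot: not matched, +0
  bridge: not matched, +0
  ending: not matched, +0
  trifurcation: not matched, +0
  island: not matched, +0
  dot: matched, +5 (running total 5)
  trifurcation: matched, +6 (running total 11)
  bridge: matched, +4 (running total 15)
  crossover: not matched, +0
  crossover: not matched, +0
  island: not matched, +0
  crossover: not matched, +0
Total score = 15
Threshold = 12; verdict = identification

15


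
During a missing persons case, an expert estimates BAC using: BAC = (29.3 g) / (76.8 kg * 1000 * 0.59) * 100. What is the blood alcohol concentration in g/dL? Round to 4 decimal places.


Applying the Widmark formula:
BAC = (dose_g / (body_wt * 1000 * r)) * 100
Denominator = 76.8 * 1000 * 0.59 = 45312
BAC = (29.3 / 45312) * 100
BAC = 0.0647 g/dL

0.0647


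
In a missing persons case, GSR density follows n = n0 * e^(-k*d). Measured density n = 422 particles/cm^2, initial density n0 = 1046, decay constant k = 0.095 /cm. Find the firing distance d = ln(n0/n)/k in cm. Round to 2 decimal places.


GSR distance calculation:
n0/n = 1046 / 422 = 2.478673
ln(n0/n) = 0.907723
d = 0.907723 / 0.095 = 9.55 cm

9.55


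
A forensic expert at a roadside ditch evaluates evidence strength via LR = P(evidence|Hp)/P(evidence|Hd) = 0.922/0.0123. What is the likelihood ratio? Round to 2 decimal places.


Likelihood ratio calculation:
LR = P(E|Hp) / P(E|Hd)
LR = 0.922 / 0.0123
LR = 74.96

74.96


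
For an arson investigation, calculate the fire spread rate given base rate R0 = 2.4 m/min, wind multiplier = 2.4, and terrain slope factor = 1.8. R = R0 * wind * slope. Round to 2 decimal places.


Fire spread rate calculation:
R = R0 * wind_factor * slope_factor
= 2.4 * 2.4 * 1.8
= 5.76 * 1.8
= 10.37 m/min

10.37


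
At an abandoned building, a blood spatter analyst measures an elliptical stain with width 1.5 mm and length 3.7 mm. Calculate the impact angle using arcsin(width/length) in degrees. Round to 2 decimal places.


Blood spatter impact angle calculation:
width / length = 1.5 / 3.7 = 0.405405
angle = arcsin(0.405405)
angle = 23.92 degrees

23.92


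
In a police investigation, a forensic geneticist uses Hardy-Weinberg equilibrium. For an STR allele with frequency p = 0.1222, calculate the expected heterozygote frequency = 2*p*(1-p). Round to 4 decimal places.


Hardy-Weinberg heterozygote frequency:
q = 1 - p = 1 - 0.1222 = 0.8778
2pq = 2 * 0.1222 * 0.8778 = 0.2145

0.2145


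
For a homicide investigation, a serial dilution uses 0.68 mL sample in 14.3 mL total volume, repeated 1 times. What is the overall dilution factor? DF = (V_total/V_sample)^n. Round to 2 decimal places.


Dilution factor calculation:
Single dilution = V_total / V_sample = 14.3 / 0.68 ≈ 21.029412
Number of dilutions = 1
Total DF = (14.3 / 0.68)^1 (full precision, rounded at the end) = 21.03

21.03


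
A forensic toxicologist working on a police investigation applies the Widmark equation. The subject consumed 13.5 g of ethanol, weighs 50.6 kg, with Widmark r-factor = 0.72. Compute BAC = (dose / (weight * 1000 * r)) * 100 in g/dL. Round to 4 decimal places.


Applying the Widmark formula:
BAC = (dose_g / (body_wt * 1000 * r)) * 100
Denominator = 50.6 * 1000 * 0.72 = 36432
BAC = (13.5 / 36432) * 100
BAC = 0.0371 g/dL

0.0371


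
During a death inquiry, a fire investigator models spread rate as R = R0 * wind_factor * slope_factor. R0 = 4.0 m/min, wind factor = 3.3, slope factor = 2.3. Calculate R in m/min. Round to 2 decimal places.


Fire spread rate calculation:
R = R0 * wind_factor * slope_factor
= 4.0 * 3.3 * 2.3
= 13.2 * 2.3
= 30.36 m/min

30.36


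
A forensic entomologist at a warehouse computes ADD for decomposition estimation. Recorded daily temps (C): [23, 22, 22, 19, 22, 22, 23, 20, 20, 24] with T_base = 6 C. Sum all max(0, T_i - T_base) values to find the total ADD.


Computing ADD day by day:
Day 1: max(0, 23 - 6) = 17
Day 2: max(0, 22 - 6) = 16
Day 3: max(0, 22 - 6) = 16
Day 4: max(0, 19 - 6) = 13
Day 5: max(0, 22 - 6) = 16
Day 6: max(0, 22 - 6) = 16
Day 7: max(0, 23 - 6) = 17
Day 8: max(0, 20 - 6) = 14
Day 9: max(0, 20 - 6) = 14
Day 10: max(0, 24 - 6) = 18
Total ADD = 157

157


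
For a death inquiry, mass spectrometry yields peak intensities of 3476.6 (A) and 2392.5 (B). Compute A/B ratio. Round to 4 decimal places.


Spectral peak ratio:
Peak A = 3476.6 counts
Peak B = 2392.5 counts
Ratio = 3476.6 / 2392.5 = 1.4531

1.4531


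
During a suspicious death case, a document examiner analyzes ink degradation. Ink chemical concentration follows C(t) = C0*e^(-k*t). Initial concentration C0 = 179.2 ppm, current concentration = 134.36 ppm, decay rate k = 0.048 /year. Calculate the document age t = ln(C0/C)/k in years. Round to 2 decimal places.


Document age estimation:
C0/C = 179.2 / 134.36 = 1.33373
ln(C0/C) = 0.28798
t = 0.28798 / 0.048 = 6.00 years

6.00


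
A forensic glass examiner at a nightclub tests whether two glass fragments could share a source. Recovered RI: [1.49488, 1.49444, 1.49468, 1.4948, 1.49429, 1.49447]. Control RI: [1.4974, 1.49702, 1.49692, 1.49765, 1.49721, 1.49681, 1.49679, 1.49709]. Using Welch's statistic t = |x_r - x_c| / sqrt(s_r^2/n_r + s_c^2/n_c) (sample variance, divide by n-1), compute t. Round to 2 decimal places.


Welch's t-criterion for glass RI comparison:
Recovered mean = sum / n_r = 8.96756 / 6 = 1.4945933
Control mean = sum / n_c = 11.97689 / 8 = 1.4971113
Recovered sample variance s_r^2 = 5.26267e-08
Control sample variance s_c^2 = 8.89554e-08
Welch SE (unpooled) = sqrt(s_r^2/n_r + s_c^2/n_c) = sqrt(8.77111e-09 + 1.11194e-08) = sqrt(1.98905e-08) = 0.000141034
|mean_r - mean_c| = 0.00251792
t = 0.00251792 / 0.000141034 = 17.85

17.85


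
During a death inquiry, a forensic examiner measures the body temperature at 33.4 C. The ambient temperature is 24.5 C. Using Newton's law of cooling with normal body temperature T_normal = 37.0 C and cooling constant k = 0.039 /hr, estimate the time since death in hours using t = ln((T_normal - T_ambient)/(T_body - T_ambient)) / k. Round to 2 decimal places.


Using Newton's law of cooling:
t = ln((T_normal - T_ambient) / (T_body - T_ambient)) / k
T_normal - T_ambient = 12.5
T_body - T_ambient = 8.9
Ratio = 1.404494
ln(ratio) = 0.339677
t = 0.339677 / 0.039 = 8.71 hours

8.71


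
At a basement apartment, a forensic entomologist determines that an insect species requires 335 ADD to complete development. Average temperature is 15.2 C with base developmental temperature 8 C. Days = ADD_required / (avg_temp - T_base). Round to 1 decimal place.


Insect development time:
Effective temperature = avg_temp - T_base = 15.2 - 8 = 7.2 C
Days = ADD / effective_temp = 335 / 7.2 = 46.5 days

46.5


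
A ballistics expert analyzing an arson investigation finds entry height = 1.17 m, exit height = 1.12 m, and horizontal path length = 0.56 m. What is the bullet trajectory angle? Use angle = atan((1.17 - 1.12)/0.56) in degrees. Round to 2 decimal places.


Bullet trajectory angle:
Height difference = 1.17 - 1.12 = 0.05 m
angle = atan(0.05 / 0.56)
angle = atan(0.089286)
angle = 5.10 degrees

5.10


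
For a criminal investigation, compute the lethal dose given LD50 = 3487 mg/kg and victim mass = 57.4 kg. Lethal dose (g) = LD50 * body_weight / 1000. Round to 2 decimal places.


Lethal dose calculation:
Lethal dose = LD50 * body_weight / 1000
= 3487 * 57.4 / 1000
= 200153.8 / 1000
= 200.15 g

200.15


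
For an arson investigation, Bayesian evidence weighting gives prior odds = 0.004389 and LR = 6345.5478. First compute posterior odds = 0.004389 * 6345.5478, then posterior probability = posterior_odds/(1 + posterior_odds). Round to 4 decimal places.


Bayesian evidence evaluation:
Posterior odds = prior_odds * LR = 0.004389 * 6345.5478 = 27.85061
Posterior probability = posterior_odds / (1 + posterior_odds)
= 27.85061 / (1 + 27.85061)
= 27.85061 / 28.85061
= 0.9653

0.9653


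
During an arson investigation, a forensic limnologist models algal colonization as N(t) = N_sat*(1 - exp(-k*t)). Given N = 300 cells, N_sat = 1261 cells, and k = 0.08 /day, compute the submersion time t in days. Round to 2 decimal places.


PMSI from diatom colonization curve:
N / N_sat = 300 / 1261 = 0.237906
1 - N/N_sat = 0.762094
ln(1 - N/N_sat) = -0.271685
t = -ln(1 - N/N_sat) / k = -(-0.271685) / 0.08 = 3.40 days

3.40


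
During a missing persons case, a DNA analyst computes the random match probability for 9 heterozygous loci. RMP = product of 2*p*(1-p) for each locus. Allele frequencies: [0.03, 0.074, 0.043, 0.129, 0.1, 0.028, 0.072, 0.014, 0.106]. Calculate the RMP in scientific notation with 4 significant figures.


Computing RMP for 9 loci:
Locus 1: 2 * 0.03 * 0.97 = 0.0582
Locus 2: 2 * 0.074 * 0.926 = 0.137048
Locus 3: 2 * 0.043 * 0.957 = 0.082302
Locus 4: 2 * 0.129 * 0.871 = 0.224718
Locus 5: 2 * 0.1 * 0.9 = 0.18
Locus 6: 2 * 0.028 * 0.972 = 0.054432
Locus 7: 2 * 0.072 * 0.928 = 0.133632
Locus 8: 2 * 0.014 * 0.986 = 0.027608
Locus 9: 2 * 0.106 * 0.894 = 0.189528
RMP = 1.011e-09

1.011e-09


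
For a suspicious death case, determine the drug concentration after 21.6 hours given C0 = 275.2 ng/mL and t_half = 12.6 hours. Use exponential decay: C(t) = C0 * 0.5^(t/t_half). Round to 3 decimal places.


Drug concentration decay:
Number of half-lives = t / t_half = 21.6 / 12.6 = 1.714286
Decay factor = 0.5^1.714286 = 0.30475335
C(t) = 275.2 * 0.30475335 = 83.868 ng/mL

83.868


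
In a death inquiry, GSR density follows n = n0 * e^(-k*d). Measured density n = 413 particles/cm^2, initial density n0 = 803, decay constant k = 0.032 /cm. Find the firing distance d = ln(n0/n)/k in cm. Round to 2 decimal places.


GSR distance calculation:
n0/n = 803 / 413 = 1.94431
ln(n0/n) = 0.664907
d = 0.664907 / 0.032 = 20.78 cm

20.78


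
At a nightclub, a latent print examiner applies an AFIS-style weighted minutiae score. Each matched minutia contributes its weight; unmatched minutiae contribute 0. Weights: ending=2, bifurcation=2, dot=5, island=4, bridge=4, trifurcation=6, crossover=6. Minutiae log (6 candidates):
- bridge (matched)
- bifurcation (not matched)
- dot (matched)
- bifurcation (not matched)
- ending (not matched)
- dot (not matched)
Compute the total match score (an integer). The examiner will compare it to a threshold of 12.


Weighted minutiae match score:
  bridge: matched, +4 (running total 4)
  bifurcation: not matched, +0
  dot: matched, +5 (running total 9)
  bifurcation: not matched, +0
  ending: not matched, +0
  dot: not matched, +0
Total score = 9
Threshold = 12; verdict = inconclusive

9


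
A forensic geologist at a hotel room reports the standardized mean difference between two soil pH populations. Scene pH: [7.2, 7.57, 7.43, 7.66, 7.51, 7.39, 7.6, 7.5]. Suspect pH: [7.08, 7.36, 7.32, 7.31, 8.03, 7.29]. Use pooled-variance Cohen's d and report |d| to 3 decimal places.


Pooled-variance Cohen's d for soil pH comparison:
Scene mean = 59.86 / 8 = 7.4825
Suspect mean = 44.39 / 6 = 7.398333
Scene sample variance s_s^2 = 0.020736
Suspect sample variance s_c^2 = 0.105497
Pooled variance = ((n_s-1)*s_s^2 + (n_c-1)*s_c^2) / (n_s + n_c - 2) = 0.056053
Pooled SD = sqrt(0.056053) = 0.236755
Mean difference = 0.084167
|d| = |0.084167| / 0.236755 = 0.356

0.356


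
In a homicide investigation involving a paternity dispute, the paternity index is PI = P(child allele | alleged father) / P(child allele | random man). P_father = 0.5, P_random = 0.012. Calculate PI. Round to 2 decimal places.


Paternity Index calculation:
PI = P(allele|father) / P(allele|random)
PI = 0.5 / 0.012
PI = 41.67

41.67


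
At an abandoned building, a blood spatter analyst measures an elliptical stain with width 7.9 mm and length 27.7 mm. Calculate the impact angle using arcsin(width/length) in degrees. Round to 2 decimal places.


Blood spatter impact angle calculation:
width / length = 7.9 / 27.7 = 0.285199
angle = arcsin(0.285199)
angle = 16.57 degrees

16.57


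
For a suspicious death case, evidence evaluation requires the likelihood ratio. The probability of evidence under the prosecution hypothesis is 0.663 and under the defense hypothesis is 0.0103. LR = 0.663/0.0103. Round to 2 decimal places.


Likelihood ratio calculation:
LR = P(E|Hp) / P(E|Hd)
LR = 0.663 / 0.0103
LR = 64.37

64.37


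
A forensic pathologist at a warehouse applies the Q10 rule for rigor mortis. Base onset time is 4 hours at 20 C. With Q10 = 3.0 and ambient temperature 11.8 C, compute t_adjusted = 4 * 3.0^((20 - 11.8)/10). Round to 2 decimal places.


Rigor mortis time adjustment:
Exponent = (T_ref - T_actual) / 10 = (20 - 11.8) / 10 = 0.82
Q10 factor = 3.0^0.82 = 2.46172
t_adjusted = 4 * 2.46172 = 9.85 hours

9.85


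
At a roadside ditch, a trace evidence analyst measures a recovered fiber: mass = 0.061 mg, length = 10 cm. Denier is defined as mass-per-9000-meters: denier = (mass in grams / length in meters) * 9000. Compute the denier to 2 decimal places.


Denier calculation:
Mass in grams = 0.061 mg / 1000 = 0.000061 g
Length in meters = 10 cm / 100 = 0.1 m
Linear density = mass / length = 0.000061 / 0.1 = 0.00061 g/m
Denier = (g/m) * 9000 = 0.00061 * 9000 = 5.49

5.49


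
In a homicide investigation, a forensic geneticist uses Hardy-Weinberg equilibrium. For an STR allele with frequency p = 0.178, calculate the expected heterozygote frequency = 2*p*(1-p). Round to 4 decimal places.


Hardy-Weinberg heterozygote frequency:
q = 1 - p = 1 - 0.178 = 0.822
2pq = 2 * 0.178 * 0.822 = 0.2926

0.2926


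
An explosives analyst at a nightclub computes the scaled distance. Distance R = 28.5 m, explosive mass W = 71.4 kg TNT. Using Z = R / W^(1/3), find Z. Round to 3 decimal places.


Scaled distance calculation:
W^(1/3) = 71.4^(1/3) = 4.148579
Z = R / W^(1/3) = 28.5 / 4.148579
Z = 6.870 m/kg^(1/3)

6.870


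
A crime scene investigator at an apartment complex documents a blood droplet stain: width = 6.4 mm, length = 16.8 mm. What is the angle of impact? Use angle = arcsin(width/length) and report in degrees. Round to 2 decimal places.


Blood spatter impact angle calculation:
width / length = 6.4 / 16.8 = 0.380952
angle = arcsin(0.380952)
angle = 22.39 degrees

22.39


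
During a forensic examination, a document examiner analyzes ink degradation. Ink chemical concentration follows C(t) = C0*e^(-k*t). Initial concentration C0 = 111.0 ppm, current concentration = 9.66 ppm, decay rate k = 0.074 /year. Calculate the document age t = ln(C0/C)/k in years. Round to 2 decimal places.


Document age estimation:
C0/C = 111.0 / 9.66 = 11.490683
ln(C0/C) = 2.441537
t = 2.441537 / 0.074 = 32.99 years

32.99


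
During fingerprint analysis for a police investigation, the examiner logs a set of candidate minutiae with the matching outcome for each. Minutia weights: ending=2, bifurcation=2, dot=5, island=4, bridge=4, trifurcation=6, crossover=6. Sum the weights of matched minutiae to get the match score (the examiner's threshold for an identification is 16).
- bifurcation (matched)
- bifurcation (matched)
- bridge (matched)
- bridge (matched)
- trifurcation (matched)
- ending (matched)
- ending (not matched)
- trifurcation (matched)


Weighted minutiae match score:
  bifurcation: matched, +2 (running total 2)
  bifurcation: matched, +2 (running total 4)
  bridge: matched, +4 (running total 8)
  bridge: matched, +4 (running total 12)
  trifurcation: matched, +6 (running total 18)
  ending: matched, +2 (running total 20)
  ending: not matched, +0
  trifurcation: matched, +6 (running total 26)
Total score = 26
Threshold = 16; verdict = identification

26


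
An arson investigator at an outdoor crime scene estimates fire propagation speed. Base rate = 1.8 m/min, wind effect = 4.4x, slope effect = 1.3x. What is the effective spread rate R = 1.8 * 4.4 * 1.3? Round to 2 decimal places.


Fire spread rate calculation:
R = R0 * wind_factor * slope_factor
= 1.8 * 4.4 * 1.3
= 7.92 * 1.3
= 10.30 m/min

10.30


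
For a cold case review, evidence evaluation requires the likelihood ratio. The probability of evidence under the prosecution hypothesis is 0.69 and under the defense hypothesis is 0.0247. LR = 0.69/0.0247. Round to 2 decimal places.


Likelihood ratio calculation:
LR = P(E|Hp) / P(E|Hd)
LR = 0.69 / 0.0247
LR = 27.94

27.94


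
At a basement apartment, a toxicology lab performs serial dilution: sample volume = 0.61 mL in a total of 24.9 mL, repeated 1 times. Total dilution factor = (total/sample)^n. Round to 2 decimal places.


Dilution factor calculation:
Single dilution = V_total / V_sample = 24.9 / 0.61 ≈ 40.819672
Number of dilutions = 1
Total DF = (24.9 / 0.61)^1 (full precision, rounded at the end) = 40.82

40.82


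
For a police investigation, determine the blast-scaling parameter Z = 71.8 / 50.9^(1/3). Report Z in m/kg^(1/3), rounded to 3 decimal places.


Scaled distance calculation:
W^(1/3) = 50.9^(1/3) = 3.706004
Z = R / W^(1/3) = 71.8 / 3.706004
Z = 19.374 m/kg^(1/3)

19.374


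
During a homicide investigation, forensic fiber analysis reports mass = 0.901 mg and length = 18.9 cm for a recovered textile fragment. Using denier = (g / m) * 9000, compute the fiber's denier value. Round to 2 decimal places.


Denier calculation:
Mass in grams = 0.901 mg / 1000 = 0.000901 g
Length in meters = 18.9 cm / 100 = 0.189 m
Linear density = mass / length = 0.000901 / 0.189 = 0.0047672 g/m
Denier = (g/m) * 9000 = 0.0047672 * 9000 = 42.90

42.90


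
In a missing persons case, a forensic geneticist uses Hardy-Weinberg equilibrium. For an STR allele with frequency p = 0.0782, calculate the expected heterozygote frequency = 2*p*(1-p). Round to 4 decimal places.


Hardy-Weinberg heterozygote frequency:
q = 1 - p = 1 - 0.0782 = 0.9218
2pq = 2 * 0.0782 * 0.9218 = 0.1442

0.1442


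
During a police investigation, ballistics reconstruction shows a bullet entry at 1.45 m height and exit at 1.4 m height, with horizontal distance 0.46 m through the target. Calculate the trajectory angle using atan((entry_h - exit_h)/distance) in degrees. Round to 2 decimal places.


Bullet trajectory angle:
Height difference = 1.45 - 1.4 = 0.05 m
angle = atan(0.05 / 0.46)
angle = atan(0.108696)
angle = 6.20 degrees

6.20


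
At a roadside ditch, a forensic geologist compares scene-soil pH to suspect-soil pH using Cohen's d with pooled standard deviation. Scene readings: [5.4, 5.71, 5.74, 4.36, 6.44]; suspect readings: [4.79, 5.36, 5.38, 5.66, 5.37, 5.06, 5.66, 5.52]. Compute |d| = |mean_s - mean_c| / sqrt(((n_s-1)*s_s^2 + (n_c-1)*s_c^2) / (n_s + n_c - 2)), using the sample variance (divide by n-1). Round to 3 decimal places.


Pooled-variance Cohen's d for soil pH comparison:
Scene mean = 27.65 / 5 = 5.53
Suspect mean = 42.8 / 8 = 5.35
Scene sample variance s_s^2 = 0.5726
Suspect sample variance s_c^2 = 0.0886
Pooled variance = ((n_s-1)*s_s^2 + (n_c-1)*s_c^2) / (n_s + n_c - 2) = 0.2646
Pooled SD = sqrt(0.2646) = 0.514393
Mean difference = 0.18
|d| = |0.18| / 0.514393 = 0.350

0.350


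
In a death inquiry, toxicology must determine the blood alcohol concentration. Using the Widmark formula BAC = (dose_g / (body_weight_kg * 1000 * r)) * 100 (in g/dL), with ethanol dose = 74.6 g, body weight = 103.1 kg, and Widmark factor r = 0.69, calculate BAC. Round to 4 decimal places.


Applying the Widmark formula:
BAC = (dose_g / (body_wt * 1000 * r)) * 100
Denominator = 103.1 * 1000 * 0.69 = 71139
BAC = (74.6 / 71139) * 100
BAC = 0.1049 g/dL

0.1049


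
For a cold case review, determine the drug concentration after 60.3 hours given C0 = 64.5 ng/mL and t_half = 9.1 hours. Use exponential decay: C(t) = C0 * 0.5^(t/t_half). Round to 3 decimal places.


Drug concentration decay:
Number of half-lives = t / t_half = 60.3 / 9.1 = 6.626374
Decay factor = 0.5^6.626374 = 0.01012191
C(t) = 64.5 * 0.01012191 = 0.653 ng/mL

0.653


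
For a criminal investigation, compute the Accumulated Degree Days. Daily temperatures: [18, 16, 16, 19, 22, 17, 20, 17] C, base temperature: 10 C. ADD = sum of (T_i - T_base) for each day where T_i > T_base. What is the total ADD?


Computing ADD day by day:
Day 1: max(0, 18 - 10) = 8
Day 2: max(0, 16 - 10) = 6
Day 3: max(0, 16 - 10) = 6
Day 4: max(0, 19 - 10) = 9
Day 5: max(0, 22 - 10) = 12
Day 6: max(0, 17 - 10) = 7
Day 7: max(0, 20 - 10) = 10
Day 8: max(0, 17 - 10) = 7
Total ADD = 65

65


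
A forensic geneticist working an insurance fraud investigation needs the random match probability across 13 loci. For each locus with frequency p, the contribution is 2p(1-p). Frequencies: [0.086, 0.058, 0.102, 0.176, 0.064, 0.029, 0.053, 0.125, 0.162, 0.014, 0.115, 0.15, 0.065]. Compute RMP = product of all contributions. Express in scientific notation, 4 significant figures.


Computing RMP for 13 loci:
Locus 1: 2 * 0.086 * 0.914 = 0.157208
Locus 2: 2 * 0.058 * 0.942 = 0.109272
Locus 3: 2 * 0.102 * 0.898 = 0.183192
Locus 4: 2 * 0.176 * 0.824 = 0.290048
Locus 5: 2 * 0.064 * 0.936 = 0.119808
Locus 6: 2 * 0.029 * 0.971 = 0.056318
Locus 7: 2 * 0.053 * 0.947 = 0.100382
Locus 8: 2 * 0.125 * 0.875 = 0.21875
Locus 9: 2 * 0.162 * 0.838 = 0.271512
Locus 10: 2 * 0.014 * 0.986 = 0.027608
Locus 11: 2 * 0.115 * 0.885 = 0.20355
Locus 12: 2 * 0.15 * 0.85 = 0.255
Locus 13: 2 * 0.065 * 0.935 = 0.12155
RMP = 6.396e-12

6.396e-12


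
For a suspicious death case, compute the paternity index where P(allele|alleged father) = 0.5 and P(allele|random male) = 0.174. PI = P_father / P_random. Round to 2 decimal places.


Paternity Index calculation:
PI = P(allele|father) / P(allele|random)
PI = 0.5 / 0.174
PI = 2.87

2.87


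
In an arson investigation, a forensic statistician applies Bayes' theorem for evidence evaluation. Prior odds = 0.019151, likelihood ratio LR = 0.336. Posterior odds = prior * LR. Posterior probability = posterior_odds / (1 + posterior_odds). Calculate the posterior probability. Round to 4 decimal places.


Bayesian evidence evaluation:
Posterior odds = prior_odds * LR = 0.019151 * 0.336 = 0.006434736
Posterior probability = posterior_odds / (1 + posterior_odds)
= 0.006434736 / (1 + 0.006434736)
= 0.006434736 / 1.006434736
= 0.0064

0.0064


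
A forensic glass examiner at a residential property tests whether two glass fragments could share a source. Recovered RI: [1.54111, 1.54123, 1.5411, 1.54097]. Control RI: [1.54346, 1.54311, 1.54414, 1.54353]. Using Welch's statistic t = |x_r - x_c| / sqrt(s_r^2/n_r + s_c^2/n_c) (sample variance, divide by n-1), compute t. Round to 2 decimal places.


Welch's t-criterion for glass RI comparison:
Recovered mean = sum / n_r = 6.16441 / 4 = 1.5411025
Control mean = sum / n_c = 6.17424 / 4 = 1.54356
Recovered sample variance s_r^2 = 1.12917e-08
Control sample variance s_c^2 = 1.83267e-07
Welch SE (unpooled) = sqrt(s_r^2/n_r + s_c^2/n_c) = sqrt(2.82292e-09 + 4.58167e-08) = sqrt(4.86396e-08) = 0.000220544
|mean_r - mean_c| = 0.0024575
t = 0.0024575 / 0.000220544 = 11.14

11.14


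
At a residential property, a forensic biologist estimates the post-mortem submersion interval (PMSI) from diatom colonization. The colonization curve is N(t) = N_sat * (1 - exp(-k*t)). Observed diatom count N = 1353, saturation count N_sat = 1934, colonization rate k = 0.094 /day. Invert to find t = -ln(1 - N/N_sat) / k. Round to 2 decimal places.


PMSI from diatom colonization curve:
N / N_sat = 1353 / 1934 = 0.699586
1 - N/N_sat = 0.300414
ln(1 - N/N_sat) = -1.202594
t = -ln(1 - N/N_sat) / k = -(-1.202594) / 0.094 = 12.79 days

12.79


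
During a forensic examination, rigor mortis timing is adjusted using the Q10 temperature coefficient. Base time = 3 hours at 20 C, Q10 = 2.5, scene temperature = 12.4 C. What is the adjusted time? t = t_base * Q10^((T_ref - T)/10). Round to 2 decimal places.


Rigor mortis time adjustment:
Exponent = (T_ref - T_actual) / 10 = (20 - 12.4) / 10 = 0.76
Q10 factor = 2.5^0.76 = 2.00648
t_adjusted = 3 * 2.00648 = 6.02 hours

6.02


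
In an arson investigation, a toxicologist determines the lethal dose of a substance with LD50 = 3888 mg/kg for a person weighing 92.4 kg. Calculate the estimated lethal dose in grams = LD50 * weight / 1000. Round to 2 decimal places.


Lethal dose calculation:
Lethal dose = LD50 * body_weight / 1000
= 3888 * 92.4 / 1000
= 359251.2 / 1000
= 359.25 g

359.25


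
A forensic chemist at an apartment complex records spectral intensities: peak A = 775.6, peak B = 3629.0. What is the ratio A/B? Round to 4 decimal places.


Spectral peak ratio:
Peak A = 775.6 counts
Peak B = 3629.0 counts
Ratio = 775.6 / 3629.0 = 0.2137

0.2137


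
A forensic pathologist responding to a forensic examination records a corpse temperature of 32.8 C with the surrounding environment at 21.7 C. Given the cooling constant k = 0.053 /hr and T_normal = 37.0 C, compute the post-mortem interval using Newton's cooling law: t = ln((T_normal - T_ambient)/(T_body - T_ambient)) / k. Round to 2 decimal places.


Using Newton's law of cooling:
t = ln((T_normal - T_ambient) / (T_body - T_ambient)) / k
T_normal - T_ambient = 15.3
T_body - T_ambient = 11.1
Ratio = 1.378378
ln(ratio) = 0.320907
t = 0.320907 / 0.053 = 6.05 hours

6.05


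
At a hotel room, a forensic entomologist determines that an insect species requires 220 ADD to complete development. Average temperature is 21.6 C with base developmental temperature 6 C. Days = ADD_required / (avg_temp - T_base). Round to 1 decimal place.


Insect development time:
Effective temperature = avg_temp - T_base = 21.6 - 6 = 15.6 C
Days = ADD / effective_temp = 220 / 15.6 = 14.1 days

14.1


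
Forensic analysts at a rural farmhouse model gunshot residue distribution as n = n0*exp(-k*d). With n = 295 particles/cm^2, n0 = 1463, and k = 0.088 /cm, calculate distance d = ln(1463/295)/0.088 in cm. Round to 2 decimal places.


GSR distance calculation:
n0/n = 1463 / 295 = 4.959322
ln(n0/n) = 1.601269
d = 1.601269 / 0.088 = 18.20 cm

18.20


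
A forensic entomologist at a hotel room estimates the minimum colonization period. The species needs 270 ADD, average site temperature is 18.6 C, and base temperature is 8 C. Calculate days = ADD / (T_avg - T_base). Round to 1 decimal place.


Insect development time:
Effective temperature = avg_temp - T_base = 18.6 - 8 = 10.6 C
Days = ADD / effective_temp = 270 / 10.6 = 25.5 days

25.5


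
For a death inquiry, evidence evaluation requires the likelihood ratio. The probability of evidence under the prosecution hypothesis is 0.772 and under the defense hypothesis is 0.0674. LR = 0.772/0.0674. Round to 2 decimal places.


Likelihood ratio calculation:
LR = P(E|Hp) / P(E|Hd)
LR = 0.772 / 0.0674
LR = 11.45

11.45


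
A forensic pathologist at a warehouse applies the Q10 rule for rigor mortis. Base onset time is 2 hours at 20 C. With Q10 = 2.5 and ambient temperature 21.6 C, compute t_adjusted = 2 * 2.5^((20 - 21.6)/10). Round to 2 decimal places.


Rigor mortis time adjustment:
Exponent = (T_ref - T_actual) / 10 = (20 - 21.6) / 10 = -0.16
Q10 factor = 2.5^-0.16 = 0.86363
t_adjusted = 2 * 0.86363 = 1.73 hours

1.73


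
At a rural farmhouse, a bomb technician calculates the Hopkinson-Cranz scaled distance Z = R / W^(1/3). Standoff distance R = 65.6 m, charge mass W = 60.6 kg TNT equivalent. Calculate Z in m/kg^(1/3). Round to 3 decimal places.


Scaled distance calculation:
W^(1/3) = 60.6^(1/3) = 3.927874
Z = R / W^(1/3) = 65.6 / 3.927874
Z = 16.701 m/kg^(1/3)

16.701


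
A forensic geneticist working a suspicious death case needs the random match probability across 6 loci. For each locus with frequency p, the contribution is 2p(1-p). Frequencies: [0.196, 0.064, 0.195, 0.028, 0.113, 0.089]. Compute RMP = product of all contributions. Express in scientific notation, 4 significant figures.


Computing RMP for 6 loci:
Locus 1: 2 * 0.196 * 0.804 = 0.315168
Locus 2: 2 * 0.064 * 0.936 = 0.119808
Locus 3: 2 * 0.195 * 0.805 = 0.31395
Locus 4: 2 * 0.028 * 0.972 = 0.054432
Locus 5: 2 * 0.113 * 0.887 = 0.200462
Locus 6: 2 * 0.089 * 0.911 = 0.162158
RMP = 2.098e-05

2.098e-05


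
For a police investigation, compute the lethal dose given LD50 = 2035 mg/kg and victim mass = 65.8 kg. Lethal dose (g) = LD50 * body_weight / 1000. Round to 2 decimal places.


Lethal dose calculation:
Lethal dose = LD50 * body_weight / 1000
= 2035 * 65.8 / 1000
= 133903 / 1000
= 133.90 g

133.90


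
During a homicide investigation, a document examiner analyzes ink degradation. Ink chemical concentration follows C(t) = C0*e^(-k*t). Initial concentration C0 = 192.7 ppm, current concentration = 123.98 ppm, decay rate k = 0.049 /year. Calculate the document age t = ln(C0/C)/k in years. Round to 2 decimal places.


Document age estimation:
C0/C = 192.7 / 123.98 = 1.554283
ln(C0/C) = 0.441014
t = 0.441014 / 0.049 = 9.00 years

9.00


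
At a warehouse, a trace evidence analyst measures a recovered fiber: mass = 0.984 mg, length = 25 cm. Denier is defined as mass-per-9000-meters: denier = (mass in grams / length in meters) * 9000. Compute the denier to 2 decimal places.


Denier calculation:
Mass in grams = 0.984 mg / 1000 = 0.000984 g
Length in meters = 25 cm / 100 = 0.25 m
Linear density = mass / length = 0.000984 / 0.25 = 0.003936 g/m
Denier = (g/m) * 9000 = 0.003936 * 9000 = 35.42

35.42


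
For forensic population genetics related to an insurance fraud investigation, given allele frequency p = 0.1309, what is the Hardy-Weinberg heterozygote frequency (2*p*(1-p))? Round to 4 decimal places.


Hardy-Weinberg heterozygote frequency:
q = 1 - p = 1 - 0.1309 = 0.8691
2pq = 2 * 0.1309 * 0.8691 = 0.2275

0.2275


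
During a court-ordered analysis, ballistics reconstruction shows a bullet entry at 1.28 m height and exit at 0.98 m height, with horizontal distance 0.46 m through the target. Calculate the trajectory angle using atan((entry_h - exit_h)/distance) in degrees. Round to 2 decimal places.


Bullet trajectory angle:
Height difference = 1.28 - 0.98 = 0.3 m
angle = atan(0.3 / 0.46)
angle = atan(0.652174)
angle = 33.11 degrees

33.11


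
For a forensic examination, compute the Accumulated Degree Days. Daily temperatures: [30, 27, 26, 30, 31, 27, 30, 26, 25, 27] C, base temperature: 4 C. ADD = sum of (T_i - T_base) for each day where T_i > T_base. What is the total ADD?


Computing ADD day by day:
Day 1: max(0, 30 - 4) = 26
Day 2: max(0, 27 - 4) = 23
Day 3: max(0, 26 - 4) = 22
Day 4: max(0, 30 - 4) = 26
Day 5: max(0, 31 - 4) = 27
Day 6: max(0, 27 - 4) = 23
Day 7: max(0, 30 - 4) = 26
Day 8: max(0, 26 - 4) = 22
Day 9: max(0, 25 - 4) = 21
Day 10: max(0, 27 - 4) = 23
Total ADD = 239

239


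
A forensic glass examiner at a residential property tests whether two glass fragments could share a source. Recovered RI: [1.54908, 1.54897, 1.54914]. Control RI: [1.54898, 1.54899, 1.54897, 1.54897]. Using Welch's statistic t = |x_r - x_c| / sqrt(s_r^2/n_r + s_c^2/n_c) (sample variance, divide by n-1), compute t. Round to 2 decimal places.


Welch's t-criterion for glass RI comparison:
Recovered mean = sum / n_r = 4.64719 / 3 = 1.5490633
Control mean = sum / n_c = 6.19591 / 4 = 1.5489775
Recovered sample variance s_r^2 = 7.43333e-09
Control sample variance s_c^2 = 9.16667e-11
Welch SE (unpooled) = sqrt(s_r^2/n_r + s_c^2/n_c) = sqrt(2.47778e-09 + 2.29167e-11) = sqrt(2.5007e-09) = 5.0007e-05
|mean_r - mean_c| = 8.58333e-05
t = 8.58333e-05 / 5.0007e-05 = 1.72

1.72
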